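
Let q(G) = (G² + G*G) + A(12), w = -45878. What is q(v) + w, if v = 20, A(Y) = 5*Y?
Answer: -45018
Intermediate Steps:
q(G) = 60 + 2*G² (q(G) = (G² + G*G) + 5*12 = (G² + G²) + 60 = 2*G² + 60 = 60 + 2*G²)
q(v) + w = (60 + 2*20²) - 45878 = (60 + 2*400) - 45878 = (60 + 800) - 45878 = 860 - 45878 = -45018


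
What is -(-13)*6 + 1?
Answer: 79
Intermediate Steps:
-(-13)*6 + 1 = -13*(-6) + 1 = 78 + 1 = 79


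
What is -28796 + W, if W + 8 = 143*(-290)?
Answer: -70274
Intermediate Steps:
W = -41478 (W = -8 + 143*(-290) = -8 - 41470 = -41478)
-28796 + W = -28796 - 41478 = -70274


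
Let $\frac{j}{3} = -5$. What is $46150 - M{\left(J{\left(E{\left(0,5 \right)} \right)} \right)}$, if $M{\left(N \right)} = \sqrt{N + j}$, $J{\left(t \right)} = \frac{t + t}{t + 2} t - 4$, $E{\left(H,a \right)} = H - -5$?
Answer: $46150 - \frac{i \sqrt{581}}{7} \approx 46150.0 - 3.4434 i$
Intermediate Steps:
$E{\left(H,a \right)} = 5 + H$ ($E{\left(H,a \right)} = H + 5 = 5 + H$)
$j = -15$ ($j = 3 \left(-5\right) = -15$)
$J{\left(t \right)} = -4 + \frac{2 t^{2}}{2 + t}$ ($J{\left(t \right)} = \frac{2 t}{2 + t} t - 4 = \frac{2 t^{2}}{2 + t} - 4 = -4 + \frac{2 t^{2}}{2 + t}$)
$M{\left(N \right)} = \sqrt{-15 + N}$ ($M{\left(N \right)} = \sqrt{N - 15} = \sqrt{-15 + N}$)
$46150 - M{\left(J{\left(E{\left(0,5 \right)} \right)} \right)} = 46150 - \sqrt{-15 + \frac{2 \left(-4 + \left(5 + 0\right)^{2} - 2 \left(5 + 0\right)\right)}{2 + \left(5 + 0\right)}} = 46150 - \sqrt{-15 + \frac{2 \left(-4 + 5^{2} - 10\right)}{2 + 5}} = 46150 - \sqrt{-15 + \frac{2 \left(-4 + 25 - 10\right)}{7}} = 46150 - \sqrt{-15 + 2 \cdot \frac{1}{7} \cdot 11} = 46150 - \sqrt{-15 + \frac{22}{7}} = 46150 - \sqrt{- \frac{83}{7}} = 46150 - \frac{i \sqrt{581}}{7}$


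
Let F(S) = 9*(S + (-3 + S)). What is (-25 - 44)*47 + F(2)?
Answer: -3234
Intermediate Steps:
F(S) = -27 + 18*S (F(S) = 9*(-3 + 2*S) = -27 + 18*S)
(-25 - 44)*47 + F(2) = (-25 - 44)*47 + (-27 + 18*2) = -69*47 + (-27 + 36) = -3243 + 9 = -3234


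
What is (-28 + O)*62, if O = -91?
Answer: -7378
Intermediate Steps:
(-28 + O)*62 = (-28 - 91)*62 = -119*62 = -7378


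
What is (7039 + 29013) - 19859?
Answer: 16193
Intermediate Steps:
(7039 + 29013) - 19859 = 36052 - 19859 = 16193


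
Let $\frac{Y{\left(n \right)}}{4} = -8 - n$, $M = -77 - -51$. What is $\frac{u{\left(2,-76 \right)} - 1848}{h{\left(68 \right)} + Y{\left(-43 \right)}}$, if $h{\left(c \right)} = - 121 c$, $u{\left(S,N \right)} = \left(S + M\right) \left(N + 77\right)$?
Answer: $\frac{78}{337} \approx 0.23145$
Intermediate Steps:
$M = -26$ ($M = -77 + 51 = -26$)
$u{\left(S,N \right)} = \left(-26 + S\right) \left(77 + N\right)$ ($u{\left(S,N \right)} = \left(S - 26\right) \left(N + 77\right) = \left(-26 + S\right) \left(77 + N\right)$)
$Y{\left(n \right)} = -32 - 4 n$ ($Y{\left(n \right)} = 4 \left(-8 - n\right) = -32 - 4 n$)
$\frac{u{\left(2,-76 \right)} - 1848}{h{\left(68 \right)} + Y{\left(-43 \right)}} = \frac{\left(-2002 - -1976 + 77 \cdot 2 - 152\right) - 1848}{\left(-121\right) 68 - -140} = \frac{\left(-2002 + 1976 + 154 - 152\right) - 1848}{-8228 + \left(-32 + 172\right)} = \frac{-24 - 1848}{-8228 + 140} = - \frac{1872}{-8088} = \left(-1872\right) \left(- \frac{1}{8088}\right) = \frac{78}{337}$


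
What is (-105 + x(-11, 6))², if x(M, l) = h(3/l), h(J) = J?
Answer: 43681/4 ≈ 10920.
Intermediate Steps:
x(M, l) = 3/l
(-105 + x(-11, 6))² = (-105 + 3/6)² = (-105 + 3*(⅙))² = (-105 + ½)² = (-209/2)² = 43681/4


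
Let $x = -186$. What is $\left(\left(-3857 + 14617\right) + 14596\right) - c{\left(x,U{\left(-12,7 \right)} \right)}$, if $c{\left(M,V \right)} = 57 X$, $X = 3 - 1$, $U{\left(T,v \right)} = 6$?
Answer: $25242$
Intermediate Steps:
$X = 2$ ($X = 3 - 1 = 2$)
$c{\left(M,V \right)} = 114$ ($c{\left(M,V \right)} = 57 \cdot 2 = 114$)
$\left(\left(-3857 + 14617\right) + 14596\right) - c{\left(x,U{\left(-12,7 \right)} \right)} = \left(\left(-3857 + 14617\right) + 14596\right) - 114 = \left(10760 + 14596\right) - 114 = 25356 - 114 = 25242$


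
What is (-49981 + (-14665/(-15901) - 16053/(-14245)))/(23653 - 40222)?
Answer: 1257857711463/417004440545 ≈ 3.0164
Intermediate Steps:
(-49981 + (-14665/(-15901) - 16053/(-14245)))/(23653 - 40222) = (-49981 + (-14665*(-1/15901) - 16053*(-1/14245)))/(-16569) = (-49981 + (14665/15901 + 16053/14245))*(-1/16569) = (-49981 + 464161678/226509745)*(-1/16569) = -11320719403167/226509745*(-1/16569) = 1257857711463/417004440545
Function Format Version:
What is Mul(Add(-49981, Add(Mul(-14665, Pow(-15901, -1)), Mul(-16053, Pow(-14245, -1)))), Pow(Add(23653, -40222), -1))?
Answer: Rational(1257857711463, 417004440545) ≈ 3.0164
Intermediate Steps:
Mul(Add(-49981, Add(Mul(-14665, Pow(-15901, -1)), Mul(-16053, Pow(-14245, -1)))), Pow(Add(23653, -40222), -1)) = Mul(Add(-49981, Add(Mul(-14665, Rational(-1, 15901)), Mul(-16053, Rational(-1, 14245)))), Pow(-16569, -1)) = Mul(Add(-49981, Add(Rational(14665, 15901), Rational(16053, 14245))), Rational(-1, 16569)) = Mul(Add(-49981, Rational(464161678, 226509745)), Rational(-1, 16569)) = Mul(Rational(-11320719403167, 226509745), Rational(-1, 16569)) = Rational(1257857711463, 417004440545)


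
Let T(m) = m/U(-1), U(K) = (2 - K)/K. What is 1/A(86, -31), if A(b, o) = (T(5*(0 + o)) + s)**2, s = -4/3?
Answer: 9/22801 ≈ 0.00039472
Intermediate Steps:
U(K) = (2 - K)/K
s = -4/3 (s = -4*1/3 = -4/3 ≈ -1.3333)
T(m) = -m/3 (T(m) = m/(((2 - 1*(-1))/(-1))) = m/((-(2 + 1))) = m/((-1*3)) = m/(-3) = m*(-1/3) = -m/3)
A(b, o) = (-4/3 - 5*o/3)**2 (A(b, o) = (-5*(0 + o)/3 - 4/3)**2 = (-5*o/3 - 4/3)**2 = (-4/3 - 5*o/3)**2)
1/A(86, -31) = 1/((4 + 5*(-31))**2/9) = 1/((4 - 155)**2/9) = 1/((1/9)*(-151)**2) = 1/((1/9)*22801) = 1/(22801/9) = 9/22801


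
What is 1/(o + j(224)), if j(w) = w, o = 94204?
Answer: 1/94428 ≈ 1.0590e-5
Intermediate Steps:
1/(o + j(224)) = 1/(94204 + 224) = 1/94428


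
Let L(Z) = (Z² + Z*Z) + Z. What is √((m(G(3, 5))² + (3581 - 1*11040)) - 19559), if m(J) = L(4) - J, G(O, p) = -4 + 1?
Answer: 3*I*√2833 ≈ 159.68*I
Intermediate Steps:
G(O, p) = -3
L(Z) = Z + 2*Z² (L(Z) = (Z² + Z²) + Z = 2*Z² + Z = Z + 2*Z²)
m(J) = 36 - J (m(J) = 4*(1 + 2*4) - J = 4*(1 + 8) - J = 4*9 - J = 36 - J)
√((m(G(3, 5))² + (3581 - 1*11040)) - 19559) = √(((36 - 1*(-3))² + (3581 - 1*11040)) - 19559) = √(((36 + 3)² + (3581 - 11040)) - 19559) = √((39² - 7459) - 19559) = √((1521 - 7459) - 19559) = √(-5938 - 19559) = √(-25497) = 3*I*√2833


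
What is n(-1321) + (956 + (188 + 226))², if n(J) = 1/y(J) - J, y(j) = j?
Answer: 2481129940/1321 ≈ 1.8782e+6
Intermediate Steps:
n(J) = 1/J - J
n(-1321) + (956 + (188 + 226))² = (1/(-1321) - 1*(-1321)) + (956 + (188 + 226))² = (-1/1321 + 1321) + (956 + 414)² = 1745040/1321 + 1370² = 1745040/1321 + 1876900 = 2481129940/1321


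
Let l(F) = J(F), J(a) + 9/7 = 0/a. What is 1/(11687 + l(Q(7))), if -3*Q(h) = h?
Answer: 7/81800 ≈ 8.5575e-5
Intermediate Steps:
Q(h) = -h/3
J(a) = -9/7 (J(a) = -9/7 + 0/a = -9/7 + 0 = -9/7)
l(F) = -9/7
1/(11687 + l(Q(7))) = 1/(11687 - 9/7) = 1/(81800/7) = 7/81800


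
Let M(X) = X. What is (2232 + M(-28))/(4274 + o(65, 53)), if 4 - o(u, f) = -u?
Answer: 2204/4343 ≈ 0.50748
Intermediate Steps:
o(u, f) = 4 + u (o(u, f) = 4 - (-1)*u = 4 + u)
(2232 + M(-28))/(4274 + o(65, 53)) = (2232 - 28)/(4274 + (4 + 65)) = 2204/(4274 + 69) = 2204/4343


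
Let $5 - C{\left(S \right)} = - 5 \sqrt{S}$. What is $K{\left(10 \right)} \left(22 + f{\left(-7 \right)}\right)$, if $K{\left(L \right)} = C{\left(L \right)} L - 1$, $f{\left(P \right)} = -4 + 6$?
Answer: $1176 + 1200 \sqrt{10} \approx 4970.7$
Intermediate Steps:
$C{\left(S \right)} = 5 + 5 \sqrt{S}$ ($C{\left(S \right)} = 5 - - 5 \sqrt{S} = 5 + 5 \sqrt{S}$)
$f{\left(P \right)} = 2$
$K{\left(L \right)} = -1 + L \left(5 + 5 \sqrt{L}\right)$ ($K{\left(L \right)} = \left(5 + 5 \sqrt{L}\right) L - 1 = L \left(5 + 5 \sqrt{L}\right) - 1 = -1 + L \left(5 + 5 \sqrt{L}\right)$)
$K{\left(10 \right)} \left(22 + f{\left(-7 \right)}\right) = \left(-1 + 5 \cdot 10 \left(1 + \sqrt{10}\right)\right) \left(22 + 2\right) = \left(-1 + \left(50 + 50 \sqrt{10}\right)\right) 24 = \left(49 + 50 \sqrt{10}\right) 24 = 1176 + 1200 \sqrt{10}$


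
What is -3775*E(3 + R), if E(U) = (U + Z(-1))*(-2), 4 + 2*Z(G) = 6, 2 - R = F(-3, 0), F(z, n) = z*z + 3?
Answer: -45300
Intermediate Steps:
F(z, n) = 3 + z² (F(z, n) = z² + 3 = 3 + z²)
R = -10 (R = 2 - (3 + (-3)²) = 2 - (3 + 9) = 2 - 1*12 = 2 - 12 = -10)
Z(G) = 1 (Z(G) = -2 + (½)*6 = -2 + 3 = 1)
E(U) = -2 - 2*U (E(U) = (U + 1)*(-2) = (1 + U)*(-2) = -2 - 2*U)
-3775*E(3 + R) = -3775*(-2 - 2*(3 - 10)) = -3775*(-2 - 2*(-7)) = -3775*(-2 + 14) = -3775*12 = -45300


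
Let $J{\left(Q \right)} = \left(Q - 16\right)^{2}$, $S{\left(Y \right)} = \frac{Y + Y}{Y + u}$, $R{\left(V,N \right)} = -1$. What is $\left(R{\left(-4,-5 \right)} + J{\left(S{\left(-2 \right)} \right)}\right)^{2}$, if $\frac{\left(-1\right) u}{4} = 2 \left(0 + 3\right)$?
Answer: $\frac{1786499289}{28561} \approx 62550.0$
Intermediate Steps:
$u = -24$ ($u = - 4 \cdot 2 \left(0 + 3\right) = - 4 \cdot 2 \cdot 3 = \left(-4\right) 6 = -24$)
$S{\left(Y \right)} = \frac{2 Y}{-24 + Y}$ ($S{\left(Y \right)} = \frac{Y + Y}{Y - 24} = \frac{2 Y}{-24 + Y}$)
$J{\left(Q \right)} = \left(-16 + Q\right)^{2}$ ($J{\left(Q \right)} = \left(Q - 16\right)^{2} = \left(-16 + Q\right)^{2}$)
$\left(R{\left(-4,-5 \right)} + J{\left(S{\left(-2 \right)} \right)}\right)^{2} = \left(-1 + \left(-16 + 2 \left(-2\right) \frac{1}{-24 - 2}\right)^{2}\right)^{2} = \left(-1 + \left(-16 + 2 \left(-2\right) \frac{1}{-26}\right)^{2}\right)^{2} = \left(-1 + \left(-16 + 2 \left(-2\right) \left(- \frac{1}{26}\right)\right)^{2}\right)^{2} = \left(-1 + \left(-16 + \frac{2}{13}\right)^{2}\right)^{2} = \left(-1 + \left(- \frac{206}{13}\right)^{2}\right)^{2} = \left(-1 + \frac{42436}{169}\right)^{2} = \left(\frac{42267}{169}\right)^{2} = \frac{1786499289}{28561}$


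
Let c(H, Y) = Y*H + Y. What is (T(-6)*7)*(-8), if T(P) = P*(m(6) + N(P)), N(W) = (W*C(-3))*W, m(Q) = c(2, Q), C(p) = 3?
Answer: 42336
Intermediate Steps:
c(H, Y) = Y + H*Y (c(H, Y) = H*Y + Y = Y + H*Y)
m(Q) = 3*Q (m(Q) = Q*(1 + 2) = Q*3 = 3*Q)
N(W) = 3*W**2 (N(W) = (W*3)*W = (3*W)*W = 3*W**2)
T(P) = P*(18 + 3*P**2) (T(P) = P*(3*6 + 3*P**2) = P*(18 + 3*P**2))
(T(-6)*7)*(-8) = ((3*(-6)*(6 + (-6)**2))*7)*(-8) = ((3*(-6)*(6 + 36))*7)*(-8) = ((3*(-6)*42)*7)*(-8) = -756*7*(-8) = -5292*(-8) = 42336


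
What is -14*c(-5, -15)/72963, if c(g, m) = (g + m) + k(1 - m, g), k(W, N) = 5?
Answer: 70/24321 ≈ 0.0028782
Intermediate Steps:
c(g, m) = 5 + g + m (c(g, m) = (g + m) + 5 = 5 + g + m)
-14*c(-5, -15)/72963 = -14*(5 - 5 - 15)/72963 = -14*(-15)*(1/72963) = 210*(1/72963) = 70/24321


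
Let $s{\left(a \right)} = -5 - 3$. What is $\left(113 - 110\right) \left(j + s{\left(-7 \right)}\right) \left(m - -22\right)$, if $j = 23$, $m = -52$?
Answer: $-1350$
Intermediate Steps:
$s{\left(a \right)} = -8$ ($s{\left(a \right)} = -5 - 3 = -8$)
$\left(113 - 110\right) \left(j + s{\left(-7 \right)}\right) \left(m - -22\right) = \left(113 - 110\right) \left(23 - 8\right) \left(-52 - -22\right) = \left(113 - 110\right) 15 \left(-52 + 22\right) = 3 \cdot 15 \left(-30\right) = 3 \left(-450\right) = -1350$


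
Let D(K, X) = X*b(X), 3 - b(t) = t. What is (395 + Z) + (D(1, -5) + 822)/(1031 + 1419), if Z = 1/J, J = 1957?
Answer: 947709787/2397325 ≈ 395.32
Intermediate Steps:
b(t) = 3 - t
D(K, X) = X*(3 - X)
Z = 1/1957 ≈ 0.00051099
(395 + Z) + (D(1, -5) + 822)/(1031 + 1419) = (395 + 1/1957) + (-5*(3 - 1*(-5)) + 822)/(1031 + 1419) = 773016/1957 + (-5*(3 + 5) + 822)/2450 = 773016/1957 + (-5*8 + 822)*(1/2450) = 773016/1957 + (-40 + 822)*(1/2450) = 773016/1957 + 782*(1/2450) = 773016/1957 + 391/1225 = 947709787/2397325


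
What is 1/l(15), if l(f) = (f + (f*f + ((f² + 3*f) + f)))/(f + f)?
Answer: 2/35 ≈ 0.057143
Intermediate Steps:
l(f) = (2*f² + 5*f)/(2*f) (l(f) = (f + (f² + (f² + 4*f)))/((2*f)) = (f + (2*f² + 4*f))*(1/(2*f)) = (2*f² + 5*f)*(1/(2*f)) = (2*f² + 5*f)/(2*f))
1/l(15) = 1/(5/2 + 15) = 1/(35/2) = 2/35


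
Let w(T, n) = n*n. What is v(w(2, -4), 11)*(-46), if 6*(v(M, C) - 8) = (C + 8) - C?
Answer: -1288/3 ≈ -429.33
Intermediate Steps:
w(T, n) = n²
v(M, C) = 28/3 (v(M, C) = 8 + ((C + 8) - C)/6 = 8 + ((8 + C) - C)/6 = 8 + (⅙)*8 = 8 + 4/3 = 28/3)
v(w(2, -4), 11)*(-46) = (28/3)*(-46) = -1288/3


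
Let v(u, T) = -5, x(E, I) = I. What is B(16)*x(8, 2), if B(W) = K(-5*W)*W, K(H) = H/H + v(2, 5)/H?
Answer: 34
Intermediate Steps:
K(H) = 1 - 5/H (K(H) = H/H - 5/H = 1 - 5/H)
B(W) = 1 + W (B(W) = ((-5 - 5*W)/((-5*W)))*W = ((-1/(5*W))*(-5 - 5*W))*W = (-(-5 - 5*W)/(5*W))*W = 1 + W)
B(16)*x(8, 2) = (1 + 16)*2 = 17*2 = 34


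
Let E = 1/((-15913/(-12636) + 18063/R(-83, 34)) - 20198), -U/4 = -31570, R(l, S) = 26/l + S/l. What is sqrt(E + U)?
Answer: sqrt(64319266320606365740885)/713679553 ≈ 355.36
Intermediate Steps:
U = 126280 (U = -4*(-31570) = 126280)
E = -15795/713679553 (E = 1/((-15913/(-12636) + 18063/(((26 + 34)/(-83)))) - 20198) = 1/((-15913*(-1/12636) + 18063/((-1/83*60))) - 20198) = 1/((15913/12636 + 18063/(-60/83)) - 20198) = 1/((15913/12636 + 18063*(-83/60)) - 20198) = 1/((15913/12636 - 499743/20) - 20198) = 1/(-394652143/15795 - 20198) = 1/(-713679553/15795) = -15795/713679553 ≈ -2.2132e-5)
sqrt(E + U) = sqrt(-15795/713679553 + 126280) = sqrt(90123453937045/713679553) = sqrt(64319266320606365740885)/713679553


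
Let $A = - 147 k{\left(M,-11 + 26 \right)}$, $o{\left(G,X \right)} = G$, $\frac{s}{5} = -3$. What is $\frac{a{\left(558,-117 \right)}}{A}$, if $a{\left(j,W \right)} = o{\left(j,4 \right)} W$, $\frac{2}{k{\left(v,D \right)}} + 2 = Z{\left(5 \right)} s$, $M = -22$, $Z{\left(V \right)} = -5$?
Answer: $\frac{794313}{49} \approx 16210.0$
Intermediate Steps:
$s = -15$ ($s = 5 \left(-3\right) = -15$)
$k{\left(v,D \right)} = \frac{2}{73}$ ($k{\left(v,D \right)} = \frac{2}{-2 - -75} = \frac{2}{-2 + 75} = \frac{2}{73}$)
$a{\left(j,W \right)} = W j$ ($a{\left(j,W \right)} = j W = W j$)
$A = - \frac{294}{73}$ ($A = \left(-147\right) \frac{2}{73} = - \frac{294}{73} \approx -4.0274$)
$\frac{a{\left(558,-117 \right)}}{A} = \frac{\left(-117\right) 558}{- \frac{294}{73}} = \left(-65286\right) \left(- \frac{73}{294}\right) = \frac{794313}{49}$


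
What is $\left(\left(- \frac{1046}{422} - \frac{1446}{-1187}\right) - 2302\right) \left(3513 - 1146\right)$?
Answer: $- \frac{1365445867203}{250457} \approx -5.4518 \cdot 10^{6}$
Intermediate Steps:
$\left(\left(- \frac{1046}{422} - \frac{1446}{-1187}\right) - 2302\right) \left(3513 - 1146\right) = \left(\left(\left(-1046\right) \frac{1}{422} - - \frac{1446}{1187}\right) - 2302\right) 2367 = \left(\left(- \frac{523}{211} + \frac{1446}{1187}\right) - 2302\right) 2367 = \left(- \frac{315695}{250457} - 2302\right) 2367 = \left(- \frac{576867709}{250457}\right) 2367 = - \frac{1365445867203}{250457}$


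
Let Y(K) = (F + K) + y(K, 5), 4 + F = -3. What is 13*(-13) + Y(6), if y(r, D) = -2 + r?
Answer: -166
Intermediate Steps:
F = -7 (F = -4 - 3 = -7)
Y(K) = -9 + 2*K (Y(K) = (-7 + K) + (-2 + K) = -9 + 2*K)
13*(-13) + Y(6) = 13*(-13) + (-9 + 2*6) = -169 + (-9 + 12) = -169 + 3 = -166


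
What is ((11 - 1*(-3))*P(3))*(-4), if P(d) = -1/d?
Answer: 56/3 ≈ 18.667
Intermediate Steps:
((11 - 1*(-3))*P(3))*(-4) = ((11 - 1*(-3))*(-1/3))*(-4) = ((11 + 3)*(-1*⅓))*(-4) = (14*(-⅓))*(-4) = -14/3*(-4) = 56/3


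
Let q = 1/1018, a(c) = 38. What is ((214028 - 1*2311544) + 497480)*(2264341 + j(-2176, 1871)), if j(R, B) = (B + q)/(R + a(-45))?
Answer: -1971364375646471285/544121 ≈ -3.6230e+12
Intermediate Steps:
q = 1/1018 ≈ 0.00098232
j(R, B) = (1/1018 + B)/(38 + R) (j(R, B) = (B + 1/1018)/(R + 38) = (1/1018 + B)/(38 + R))
((214028 - 1*2311544) + 497480)*(2264341 + j(-2176, 1871)) = ((214028 - 1*2311544) + 497480)*(2264341 + (1/1018 + 1871)/(38 - 2176)) = ((214028 - 2311544) + 497480)*(2264341 + (1904679/1018)/(-2138)) = (-2097516 + 497480)*(2264341 - 1/2138*1904679/1018) = -1600036*(2264341 - 1904679/2176484) = -1600036*4928300052365/2176484 = -1971364375646471285/544121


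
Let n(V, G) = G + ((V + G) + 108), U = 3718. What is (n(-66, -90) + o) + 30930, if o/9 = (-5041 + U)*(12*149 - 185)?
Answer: -19056129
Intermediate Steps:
n(V, G) = 108 + V + 2*G (n(V, G) = G + ((G + V) + 108) = G + (108 + G + V) = 108 + V + 2*G)
o = -19086921 (o = 9*((-5041 + 3718)*(12*149 - 185)) = 9*(-1323*(1788 - 185)) = 9*(-1323*1603) = 9*(-2120769) = -19086921)
(n(-66, -90) + o) + 30930 = ((108 - 66 + 2*(-90)) - 19086921) + 30930 = ((108 - 66 - 180) - 19086921) + 30930 = (-138 - 19086921) + 30930 = -19087059 + 30930 = -19056129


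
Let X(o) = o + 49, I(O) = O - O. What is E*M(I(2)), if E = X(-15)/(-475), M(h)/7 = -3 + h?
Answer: 714/475 ≈ 1.5032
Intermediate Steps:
I(O) = 0
X(o) = 49 + o
M(h) = -21 + 7*h (M(h) = 7*(-3 + h) = -21 + 7*h)
E = -34/475 (E = (49 - 15)/(-475) = 34*(-1/475) = -34/475 ≈ -0.071579)
E*M(I(2)) = -34*(-21 + 7*0)/475 = -34*(-21 + 0)/475 = -34/475*(-21) = 714/475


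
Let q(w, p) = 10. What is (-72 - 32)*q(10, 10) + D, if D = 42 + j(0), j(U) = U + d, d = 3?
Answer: -995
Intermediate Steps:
j(U) = 3 + U (j(U) = U + 3 = 3 + U)
D = 45 (D = 42 + (3 + 0) = 42 + 3 = 45)
(-72 - 32)*q(10, 10) + D = (-72 - 32)*10 + 45 = -104*10 + 45 = -1040 + 45 = -995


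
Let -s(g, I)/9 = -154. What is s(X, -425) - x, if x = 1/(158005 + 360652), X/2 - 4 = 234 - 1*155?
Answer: 718858601/518657 ≈ 1386.0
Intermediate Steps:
X = 166 (X = 8 + 2*(234 - 1*155) = 8 + 2*(234 - 155) = 8 + 2*79 = 8 + 158 = 166)
s(g, I) = 1386 (s(g, I) = -9*(-154) = 1386)
x = 1/518657 ≈ 1.9281e-6
s(X, -425) - x = 1386 - 1*1/518657 = 1386 - 1/518657 = 718858601/518657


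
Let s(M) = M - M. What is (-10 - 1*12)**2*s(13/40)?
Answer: 0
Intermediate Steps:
s(M) = 0
(-10 - 1*12)**2*s(13/40) = (-10 - 1*12)**2*0 = (-10 - 12)**2*0 = (-22)**2*0 = 484*0 = 0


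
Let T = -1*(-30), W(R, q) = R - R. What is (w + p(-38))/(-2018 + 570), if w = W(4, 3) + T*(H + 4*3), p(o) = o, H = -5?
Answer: -43/362 ≈ -0.11878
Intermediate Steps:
W(R, q) = 0
T = 30
w = 210 (w = 0 + 30*(-5 + 4*3) = 0 + 30*(-5 + 12) = 0 + 30*7 = 0 + 210 = 210)
(w + p(-38))/(-2018 + 570) = (210 - 38)/(-2018 + 570) = 172/(-1448) = 172*(-1/1448) = -43/362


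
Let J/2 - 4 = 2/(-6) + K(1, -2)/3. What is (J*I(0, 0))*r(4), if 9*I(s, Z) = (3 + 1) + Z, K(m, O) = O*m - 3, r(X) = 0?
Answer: 0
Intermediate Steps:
K(m, O) = -3 + O*m
I(s, Z) = 4/9 + Z/9 (I(s, Z) = ((3 + 1) + Z)/9 = (4 + Z)/9 = 4/9 + Z/9)
J = 4 (J = 8 + 2*(2/(-6) + (-3 - 2*1)/3) = 8 + 2*(2*(-1/6) + (-3 - 2)*(1/3)) = 8 + 2*(-1/3 - 5*1/3) = 8 + 2*(-1/3 - 5/3) = 8 + 2*(-2) = 8 - 4 = 4)
(J*I(0, 0))*r(4) = (4*(4/9 + (1/9)*0))*0 = (4*(4/9 + 0))*0 = (4*(4/9))*0 = (16/9)*0 = 0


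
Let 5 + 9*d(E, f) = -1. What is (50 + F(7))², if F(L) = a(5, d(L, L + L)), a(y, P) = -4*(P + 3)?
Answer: 14884/9 ≈ 1653.8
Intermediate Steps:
d(E, f) = -⅔ (d(E, f) = -5/9 + (⅑)*(-1) = -5/9 - ⅑ = -⅔)
a(y, P) = -12 - 4*P (a(y, P) = -4*(3 + P) = -12 - 4*P)
F(L) = -28/3 (F(L) = -12 - 4*(-⅔) = -12 + 8/3 = -28/3)
(50 + F(7))² = (50 - 28/3)² = (122/3)² = 14884/9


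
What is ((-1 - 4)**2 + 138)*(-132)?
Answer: -21516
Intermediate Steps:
((-1 - 4)**2 + 138)*(-132) = ((-5)**2 + 138)*(-132) = (25 + 138)*(-132) = 163*(-132) = -21516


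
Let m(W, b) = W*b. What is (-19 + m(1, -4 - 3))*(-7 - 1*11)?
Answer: 468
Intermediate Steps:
(-19 + m(1, -4 - 3))*(-7 - 1*11) = (-19 + 1*(-4 - 3))*(-7 - 1*11) = (-19 + 1*(-7))*(-7 - 11) = (-19 - 7)*(-18) = -26*(-18) = 468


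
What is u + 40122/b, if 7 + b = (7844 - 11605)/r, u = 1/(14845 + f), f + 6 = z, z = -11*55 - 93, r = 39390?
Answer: -22348515027289/3952282231 ≈ -5654.6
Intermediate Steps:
z = -698 (z = -605 - 93 = -698)
f = -704 (f = -6 - 698 = -704)
u = 1/14141 (u = 1/(14845 - 704) = 1/14141 ≈ 7.0716e-5)
b = -279491/39390 (b = -7 + (7844 - 11605)/39390 = -7 - 3761*1/39390 = -7 - 3761/39390 = -279491/39390 ≈ -7.0955)
u + 40122/b = 1/14141 + 40122/(-279491/39390) = 1/14141 + 40122*(-39390/279491) = 1/14141 - 1580405580/279491 = -22348515027289/3952282231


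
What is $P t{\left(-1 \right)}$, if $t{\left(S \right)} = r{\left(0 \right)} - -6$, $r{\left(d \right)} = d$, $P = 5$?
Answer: $30$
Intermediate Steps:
$t{\left(S \right)} = 6$ ($t{\left(S \right)} = 0 - -6 = 0 + 6 = 6$)
$P t{\left(-1 \right)} = 5 \cdot 6 = 30$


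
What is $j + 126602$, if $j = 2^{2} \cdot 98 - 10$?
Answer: $126984$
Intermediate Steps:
$j = 382$ ($j = 4 \cdot 98 - 10 = 392 - 10 = 382$)
$j + 126602 = 382 + 126602 = 126984$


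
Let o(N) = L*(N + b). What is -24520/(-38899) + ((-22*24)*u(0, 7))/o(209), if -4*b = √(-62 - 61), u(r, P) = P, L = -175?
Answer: 497179966168/679778502025 + 2112*I*√123/17475475 ≈ 0.73139 + 0.0013403*I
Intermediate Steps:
b = -I*√123/4 (b = -√(-62 - 61)/4 = -I*√123/4 ≈ -2.7726*I)
o(N) = -175*N + 175*I*√123/4 (o(N) = -175*(N - I*√123/4) = -175*N + 175*I*√123/4)
-24520/(-38899) + ((-22*24)*u(0, 7))/o(209) = -24520/(-38899) + (-22*24*7)/(-175*209 + 175*I*√123/4) = -24520*(-1/38899) + (-528*7)/(-36575 + 175*I*√123/4) = 24520/38899 - 3696/(-36575 + 175*I*√123/4)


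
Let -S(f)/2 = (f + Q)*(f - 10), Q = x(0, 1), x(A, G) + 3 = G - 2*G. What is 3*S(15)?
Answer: -330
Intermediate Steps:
x(A, G) = -3 - G (x(A, G) = -3 + (G - 2*G) = -3 - G)
Q = -4 (Q = -3 - 1*1 = -3 - 1 = -4)
S(f) = -2*(-10 + f)*(-4 + f) (S(f) = -2*(f - 4)*(f - 10) = -2*(-4 + f)*(-10 + f) = -2*(-10 + f)*(-4 + f))
3*S(15) = 3*(-80 - 2*15² + 28*15) = 3*(-80 - 2*225 + 420) = 3*(-80 - 450 + 420) = 3*(-110) = -330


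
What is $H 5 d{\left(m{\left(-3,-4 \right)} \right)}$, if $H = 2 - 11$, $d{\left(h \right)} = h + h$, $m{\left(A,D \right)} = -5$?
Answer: $450$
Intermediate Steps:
$d{\left(h \right)} = 2 h$
$H = -9$ ($H = 2 - 11 = -9$)
$H 5 d{\left(m{\left(-3,-4 \right)} \right)} = \left(-9\right) 5 \cdot 2 \left(-5\right) = \left(-45\right) \left(-10\right) = 450$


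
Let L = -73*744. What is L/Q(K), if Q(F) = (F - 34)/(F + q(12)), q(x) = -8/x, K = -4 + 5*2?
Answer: 72416/7 ≈ 10345.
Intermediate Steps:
K = 6 (K = -4 + 10 = 6)
L = -54312
Q(F) = (-34 + F)/(-⅔ + F) (Q(F) = (F - 34)/(F - 8/12) = (-34 + F)/(F - 8*1/12) = (-34 + F)/(F - ⅔) = (-34 + F)/(-⅔ + F))
L/Q(K) = -54312*(-2 + 3*6)/(3*(-34 + 6)) = -54312/(3*(-28)/(-2 + 18)) = -54312/(3*(-28)/16) = -54312/(3*(1/16)*(-28)) = -54312/(-21/4) = -54312*(-4/21) = 72416/7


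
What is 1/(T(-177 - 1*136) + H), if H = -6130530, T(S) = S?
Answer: -1/6130843 ≈ -1.6311e-7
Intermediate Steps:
1/(T(-177 - 1*136) + H) = 1/((-177 - 1*136) - 6130530) = 1/((-177 - 136) - 6130530) = 1/(-313 - 6130530) = 1/(-6130843) = -1/6130843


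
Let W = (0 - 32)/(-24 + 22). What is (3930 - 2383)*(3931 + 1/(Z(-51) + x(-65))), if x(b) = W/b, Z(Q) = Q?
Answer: 20256566512/3331 ≈ 6.0812e+6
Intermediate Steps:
W = 16 (W = -32/(-2) = -32*(-½) = 16)
x(b) = 16/b
(3930 - 2383)*(3931 + 1/(Z(-51) + x(-65))) = (3930 - 2383)*(3931 + 1/(-51 + 16/(-65))) = 1547*(3931 + 1/(-51 + 16*(-1/65))) = 1547*(3931 + 1/(-51 - 16/65)) = 1547*(3931 + 1/(-3331/65)) = 1547*(3931 - 65/3331) = 1547*(13094096/3331) = 20256566512/3331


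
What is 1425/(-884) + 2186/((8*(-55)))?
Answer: -79982/12155 ≈ -6.5802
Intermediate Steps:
1425/(-884) + 2186/((8*(-55))) = 1425*(-1/884) + 2186/(-440) = -1425/884 + 2186*(-1/440) = -1425/884 - 1093/220 = -79982/12155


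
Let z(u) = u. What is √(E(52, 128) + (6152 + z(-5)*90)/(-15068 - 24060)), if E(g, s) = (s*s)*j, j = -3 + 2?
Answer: 13*I*√9276676553/9782 ≈ 128.0*I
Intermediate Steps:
j = -1
E(g, s) = -s² (E(g, s) = (s*s)*(-1) = s²*(-1) = -s²)
√(E(52, 128) + (6152 + z(-5)*90)/(-15068 - 24060)) = √(-1*128² + (6152 - 5*90)/(-15068 - 24060)) = √(-1*16384 + (6152 - 450)/(-39128)) = √(-16384 + 5702*(-1/39128)) = √(-16384 - 2851/19564) = √(-320539427/19564) = 13*I*√9276676553/9782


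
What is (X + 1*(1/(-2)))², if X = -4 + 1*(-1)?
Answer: 121/4 ≈ 30.250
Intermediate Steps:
X = -5 (X = -4 - 1 = -5)
(X + 1*(1/(-2)))² = (-5 + 1*(1/(-2)))² = (-5 + 1*(1*(-½)))² = (-5 + 1*(-½))² = (-5 - ½)² = (-11/2)² = 121/4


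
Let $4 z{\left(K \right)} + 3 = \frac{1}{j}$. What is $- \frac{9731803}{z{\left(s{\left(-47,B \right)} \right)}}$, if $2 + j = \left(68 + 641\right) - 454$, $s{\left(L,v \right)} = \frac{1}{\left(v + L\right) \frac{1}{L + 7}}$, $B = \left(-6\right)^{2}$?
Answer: $\frac{4924292318}{379} \approx 1.2993 \cdot 10^{7}$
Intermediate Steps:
$B = 36$
$s{\left(L,v \right)} = \frac{7 + L}{L + v}$ ($s{\left(L,v \right)} = \frac{1}{\left(L + v\right) \frac{1}{7 + L}} = \frac{1}{\frac{1}{7 + L} \left(L + v\right)} = \frac{7 + L}{L + v}$)
$j = 253$ ($j = -2 + \left(\left(68 + 641\right) - 454\right) = -2 + \left(709 - 454\right) = -2 + 255 = 253$)
$z{\left(K \right)} = - \frac{379}{506}$ ($z{\left(K \right)} = - \frac{3}{4} + \frac{1}{4 \cdot 253} = - \frac{3}{4} + \frac{1}{4} \cdot \frac{1}{253} = - \frac{3}{4} + \frac{1}{1012} = - \frac{379}{506}$)
$- \frac{9731803}{z{\left(s{\left(-47,B \right)} \right)}} = - \frac{9731803}{- \frac{379}{506}} = \left(-9731803\right) \left(- \frac{506}{379}\right) = \frac{4924292318}{379}$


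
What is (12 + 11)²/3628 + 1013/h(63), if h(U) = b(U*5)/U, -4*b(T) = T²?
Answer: -13867481/5714100 ≈ -2.4269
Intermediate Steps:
b(T) = -T²/4
h(U) = -25*U/4 (h(U) = (-25*U²/4)/U = -25*U/4)
(12 + 11)²/3628 + 1013/h(63) = (12 + 11)²/3628 + 1013/((-25/4*63)) = 23²*(1/3628) + 1013/(-1575/4) = 529*(1/3628) + 1013*(-4/1575) = 529/3628 - 4052/1575 = -13867481/5714100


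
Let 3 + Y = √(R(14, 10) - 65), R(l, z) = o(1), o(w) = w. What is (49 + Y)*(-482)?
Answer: -22172 - 3856*I ≈ -22172.0 - 3856.0*I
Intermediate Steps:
R(l, z) = 1
Y = -3 + 8*I (Y = -3 + √(1 - 65) = -3 + √(-64) = -3 + 8*I ≈ -3.0 + 8.0*I)
(49 + Y)*(-482) = (49 + (-3 + 8*I))*(-482) = (46 + 8*I)*(-482) = -22172 - 3856*I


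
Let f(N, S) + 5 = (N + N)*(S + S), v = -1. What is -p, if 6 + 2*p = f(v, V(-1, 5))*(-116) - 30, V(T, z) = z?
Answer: -1432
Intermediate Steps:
f(N, S) = -5 + 4*N*S (f(N, S) = -5 + (N + N)*(S + S) = -5 + (2*N)*(2*S) = -5 + 4*N*S)
p = 1432 (p = -3 + ((-5 + 4*(-1)*5)*(-116) - 30)/2 = -3 + ((-5 - 20)*(-116) - 30)/2 = -3 + (-25*(-116) - 30)/2 = -3 + (2900 - 30)/2 = -3 + (½)*2870 = -3 + 1435 = 1432)
-p = -1*1432 = -1432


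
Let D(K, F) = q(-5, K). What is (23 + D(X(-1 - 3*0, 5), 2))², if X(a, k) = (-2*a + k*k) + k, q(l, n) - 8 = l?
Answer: 676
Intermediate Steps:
q(l, n) = 8 + l
X(a, k) = k + k² - 2*a (X(a, k) = (-2*a + k²) + k = (k² - 2*a) + k = k + k² - 2*a)
D(K, F) = 3 (D(K, F) = 8 - 5 = 3)
(23 + D(X(-1 - 3*0, 5), 2))² = (23 + 3)² = 26² = 676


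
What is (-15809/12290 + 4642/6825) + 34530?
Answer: 579259931251/16775850 ≈ 34529.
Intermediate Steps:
(-15809/12290 + 4642/6825) + 34530 = -10169249/16775850 + 34530 = 579259931251/16775850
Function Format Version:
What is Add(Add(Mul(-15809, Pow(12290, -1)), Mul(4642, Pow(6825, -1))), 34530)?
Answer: Rational(579259931251, 16775850) ≈ 34529.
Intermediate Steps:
Add(Add(Mul(-15809, Pow(12290, -1)), Mul(4642, Pow(6825, -1))), 34530) = Add(Add(Mul(-15809, Rational(1, 12290)), Mul(4642, Rational(1, 6825))), 34530) = Add(Add(Rational(-15809, 12290), Rational(4642, 6825)), 34530) = Add(Rational(-10169249, 16775850), 34530) = Rational(579259931251, 16775850)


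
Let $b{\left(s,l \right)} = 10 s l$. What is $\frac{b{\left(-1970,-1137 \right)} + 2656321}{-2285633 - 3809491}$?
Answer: $- \frac{25055221}{6095124} \approx -4.1107$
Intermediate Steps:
$b{\left(s,l \right)} = 10 l s$
$\frac{b{\left(-1970,-1137 \right)} + 2656321}{-2285633 - 3809491} = \frac{10 \left(-1137\right) \left(-1970\right) + 2656321}{-2285633 - 3809491} = \frac{22398900 + 2656321}{-6095124} = 25055221 \left(- \frac{1}{6095124}\right) = - \frac{25055221}{6095124}$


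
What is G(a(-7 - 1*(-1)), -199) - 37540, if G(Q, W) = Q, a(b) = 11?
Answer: -37529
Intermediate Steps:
G(a(-7 - 1*(-1)), -199) - 37540 = 11 - 37540 = -37529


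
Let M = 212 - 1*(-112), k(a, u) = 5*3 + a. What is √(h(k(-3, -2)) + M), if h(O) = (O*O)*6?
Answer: 6*√33 ≈ 34.467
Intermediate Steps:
k(a, u) = 15 + a
h(O) = 6*O² (h(O) = O²*6 = 6*O²)
M = 324 (M = 212 + 112 = 324)
√(h(k(-3, -2)) + M) = √(6*(15 - 3)² + 324) = √(6*12² + 324) = √(6*144 + 324) = √(864 + 324) = √1188 = 6*√33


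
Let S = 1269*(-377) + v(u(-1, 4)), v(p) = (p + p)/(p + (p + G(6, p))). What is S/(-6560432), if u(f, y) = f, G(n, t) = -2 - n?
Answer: 149504/2050135 ≈ 0.072924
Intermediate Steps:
v(p) = 2*p/(-8 + 2*p) (v(p) = (p + p)/(p + (p + (-2 - 1*6))) = (2*p)/(p + (p + (-2 - 6))) = (2*p)/(p + (p - 8)) = (2*p)/(p + (-8 + p)) = (2*p)/(-8 + 2*p) = 2*p/(-8 + 2*p))
S = -2392064/5 (S = 1269*(-377) - 1/(-4 - 1) = -478413 - 1/(-5) = -478413 - 1*(-1/5) = -478413 + 1/5 = -2392064/5 ≈ -4.7841e+5)
S/(-6560432) = -2392064/5/(-6560432) = -2392064/5*(-1/6560432) = 149504/2050135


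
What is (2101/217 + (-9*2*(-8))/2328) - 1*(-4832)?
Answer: 101913867/21049 ≈ 4841.7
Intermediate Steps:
(2101/217 + (-9*2*(-8))/2328) - 1*(-4832) = (2101*(1/217) - 18*(-8)*(1/2328)) + 4832 = (2101/217 + 144*(1/2328)) + 4832 = (2101/217 + 6/97) + 4832 = 205099/21049 + 4832 = 101913867/21049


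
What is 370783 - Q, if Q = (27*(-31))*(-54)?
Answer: 325585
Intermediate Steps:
Q = 45198 (Q = -837*(-54) = 45198)
370783 - Q = 370783 - 1*45198 = 370783 - 45198 = 325585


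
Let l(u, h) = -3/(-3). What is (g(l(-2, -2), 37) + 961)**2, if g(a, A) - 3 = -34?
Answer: 864900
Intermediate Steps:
l(u, h) = 1 (l(u, h) = -3*(-1/3) = 1)
g(a, A) = -31 (g(a, A) = 3 - 34 = -31)
(g(l(-2, -2), 37) + 961)**2 = (-31 + 961)**2 = 930**2 = 864900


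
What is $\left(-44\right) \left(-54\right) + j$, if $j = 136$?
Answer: $2512$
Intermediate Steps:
$\left(-44\right) \left(-54\right) + j = \left(-44\right) \left(-54\right) + 136 = 2376 + 136 = 2512$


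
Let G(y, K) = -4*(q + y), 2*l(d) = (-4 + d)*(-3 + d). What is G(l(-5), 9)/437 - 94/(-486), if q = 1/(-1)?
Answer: -13481/106191 ≈ -0.12695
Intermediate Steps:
q = -1
l(d) = (-4 + d)*(-3 + d)/2 (l(d) = ((-4 + d)*(-3 + d))/2 = (-4 + d)*(-3 + d)/2)
G(y, K) = 4 - 4*y (G(y, K) = -4*(-1 + y) = 4 - 4*y)
G(l(-5), 9)/437 - 94/(-486) = (4 - 4*(6 + (1/2)*(-5)**2 - 7/2*(-5)))/437 - 94/(-486) = (4 - 4*(6 + (1/2)*25 + 35/2))*(1/437) - 94*(-1/486) = (4 - 4*(6 + 25/2 + 35/2))*(1/437) + 47/243 = (4 - 4*36)*(1/437) + 47/243 = (4 - 144)*(1/437) + 47/243 = -140*1/437 + 47/243 = -140/437 + 47/243 = -13481/106191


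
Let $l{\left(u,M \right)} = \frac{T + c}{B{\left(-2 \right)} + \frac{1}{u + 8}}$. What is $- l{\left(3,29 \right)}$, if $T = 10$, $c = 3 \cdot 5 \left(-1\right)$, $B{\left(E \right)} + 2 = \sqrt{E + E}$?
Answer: $- \frac{231}{185} - \frac{242 i}{185} \approx -1.2486 - 1.3081 i$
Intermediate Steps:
$B{\left(E \right)} = -2 + \sqrt{2} \sqrt{E}$ ($B{\left(E \right)} = -2 + \sqrt{E + E} = -2 + \sqrt{2 E} = -2 + \sqrt{2} \sqrt{E}$)
$c = -15$ ($c = 15 \left(-1\right) = -15$)
$l{\left(u,M \right)} = - \frac{5}{-2 + \frac{1}{8 + u} + 2 i}$ ($l{\left(u,M \right)} = \frac{10 - 15}{\left(-2 + \sqrt{2} \sqrt{-2}\right) + \frac{1}{u + 8}} = - \frac{5}{\left(-2 + \sqrt{2} i \sqrt{2}\right) + \frac{1}{8 + u}} = - \frac{5}{\left(-2 + 2 i\right) + \frac{1}{8 + u}} = - \frac{5}{-2 + \frac{1}{8 + u} + 2 i}$)
$- l{\left(3,29 \right)} = - \frac{5 \left(8 + 3\right)}{15 - 16 i + 2 \cdot 3 \left(1 - i\right)} = - \frac{5 \cdot 11}{15 - 16 i + \left(6 - 6 i\right)} = - \frac{5 \cdot 11}{21 - 22 i} = - 5 \frac{21 + 22 i}{925} \cdot 11 = - (\frac{231}{185} + \frac{242 i}{185}) = - \frac{231}{185} - \frac{242 i}{185}$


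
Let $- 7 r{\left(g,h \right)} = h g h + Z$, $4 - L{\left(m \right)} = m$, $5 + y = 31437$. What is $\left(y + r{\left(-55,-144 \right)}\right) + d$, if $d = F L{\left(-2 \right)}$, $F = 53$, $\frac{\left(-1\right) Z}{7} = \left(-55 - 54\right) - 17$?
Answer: $\frac{1361848}{7} \approx 1.9455 \cdot 10^{5}$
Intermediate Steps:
$y = 31432$ ($y = -5 + 31437 = 31432$)
$Z = 882$ ($Z = - 7 \left(\left(-55 - 54\right) - 17\right) = - 7 \left(-109 - 17\right) = \left(-7\right) \left(-126\right) = 882$)
$L{\left(m \right)} = 4 - m$
$r{\left(g,h \right)} = -126 - \frac{g h^{2}}{7}$ ($r{\left(g,h \right)} = - \frac{h g h + 882}{7} = - \frac{g h h + 882}{7} = - \frac{g h^{2} + 882}{7} = - \frac{882 + g h^{2}}{7} = -126 - \frac{g h^{2}}{7}$)
$d = 318$ ($d = 53 \left(4 - -2\right) = 53 \left(4 + 2\right) = 53 \cdot 6 = 318$)
$\left(y + r{\left(-55,-144 \right)}\right) + d = \left(31432 - \left(126 - \frac{55 \left(-144\right)^{2}}{7}\right)\right) + 318 = \left(31432 - \left(126 - \frac{1140480}{7}\right)\right) + 318 = \left(31432 + \left(-126 + \frac{1140480}{7}\right)\right) + 318 = \left(31432 + \frac{1139598}{7}\right) + 318 = \frac{1359622}{7} + 318 = \frac{1361848}{7}$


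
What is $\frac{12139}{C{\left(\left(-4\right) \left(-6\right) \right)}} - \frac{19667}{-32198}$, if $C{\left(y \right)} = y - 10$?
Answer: $\frac{97781715}{112693} \approx 867.68$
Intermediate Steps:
$C{\left(y \right)} = -10 + y$
$\frac{12139}{C{\left(\left(-4\right) \left(-6\right) \right)}} - \frac{19667}{-32198} = \frac{12139}{-10 - -24} - \frac{19667}{-32198} = \frac{12139}{-10 + 24} - - \frac{19667}{32198} = \frac{12139}{14} + \frac{19667}{32198} = \frac{97781715}{112693}$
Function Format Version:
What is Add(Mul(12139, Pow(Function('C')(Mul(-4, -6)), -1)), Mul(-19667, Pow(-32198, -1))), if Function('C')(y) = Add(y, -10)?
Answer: Rational(97781715, 112693) ≈ 867.68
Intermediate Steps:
Function('C')(y) = Add(-10, y)
Add(Mul(12139, Pow(Function('C')(Mul(-4, -6)), -1)), Mul(-19667, Pow(-32198, -1))) = Add(Mul(12139, Pow(Add(-10, Mul(-4, -6)), -1)), Mul(-19667, Pow(-32198, -1))) = Add(Mul(12139, Pow(Add(-10, 24), -1)), Mul(-19667, Rational(-1, 32198))) = Add(Mul(12139, Pow(14, -1)), Rational(19667, 32198)) = Add(Mul(12139, Rational(1, 14)), Rational(19667, 32198)) = Add(Rational(12139, 14), Rational(19667, 32198)) = Rational(97781715, 112693)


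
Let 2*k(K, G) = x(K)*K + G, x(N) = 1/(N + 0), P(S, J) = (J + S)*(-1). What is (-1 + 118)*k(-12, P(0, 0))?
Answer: 117/2 ≈ 58.500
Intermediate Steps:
P(S, J) = -J - S
x(N) = 1/N
k(K, G) = 1/2 + G/2 (k(K, G) = (K/K + G)/2 = (1 + G)/2 = 1/2 + G/2)
(-1 + 118)*k(-12, P(0, 0)) = (-1 + 118)*(1/2 + (-1*0 - 1*0)/2) = 117*(1/2 + (0 + 0)/2) = 117*(1/2 + (1/2)*0) = 117*(1/2 + 0) = 117*(1/2) = 117/2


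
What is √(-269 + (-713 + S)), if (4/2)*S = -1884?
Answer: 2*I*√481 ≈ 43.863*I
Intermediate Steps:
S = -942 (S = (½)*(-1884) = -942)
√(-269 + (-713 + S)) = √(-269 + (-713 - 942)) = √(-269 - 1655) = √(-1924) = 2*I*√481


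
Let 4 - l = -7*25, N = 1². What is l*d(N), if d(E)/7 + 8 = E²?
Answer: -8771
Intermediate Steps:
N = 1
d(E) = -56 + 7*E²
l = 179 (l = 4 - (-7)*25 = 4 - 1*(-175) = 4 + 175 = 179)
l*d(N) = 179*(-56 + 7*1²) = 179*(-56 + 7*1) = 179*(-56 + 7) = 179*(-49) = -8771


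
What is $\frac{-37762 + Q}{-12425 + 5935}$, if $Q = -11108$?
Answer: $\frac{4887}{649} \approx 7.53$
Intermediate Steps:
$\frac{-37762 + Q}{-12425 + 5935} = \frac{-37762 - 11108}{-12425 + 5935} = - \frac{48870}{-6490} = \left(-48870\right) \left(- \frac{1}{6490}\right) = \frac{4887}{649}$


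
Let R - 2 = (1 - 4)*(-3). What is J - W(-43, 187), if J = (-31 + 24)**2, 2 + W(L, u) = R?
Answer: 40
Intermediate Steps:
R = 11 (R = 2 + (1 - 4)*(-3) = 2 - 3*(-3) = 2 + 9 = 11)
W(L, u) = 9 (W(L, u) = -2 + 11 = 9)
J = 49 (J = (-7)**2 = 49)
J - W(-43, 187) = 49 - 1*9 = 49 - 9 = 40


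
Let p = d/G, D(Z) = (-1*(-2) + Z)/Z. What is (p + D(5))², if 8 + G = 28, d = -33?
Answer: 1/16 ≈ 0.062500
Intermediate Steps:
G = 20 (G = -8 + 28 = 20)
D(Z) = (2 + Z)/Z
p = -33/20 ≈ -1.6500
(p + D(5))² = (-33/20 + (2 + 5)/5)² = (-33/20 + (⅕)*7)² = (-33/20 + 7/5)² = (-¼)² = 1/16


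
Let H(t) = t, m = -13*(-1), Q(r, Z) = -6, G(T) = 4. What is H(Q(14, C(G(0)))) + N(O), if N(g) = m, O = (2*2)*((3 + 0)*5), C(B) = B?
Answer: 7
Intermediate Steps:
O = 60 (O = 4*(3*5) = 4*15 = 60)
m = 13
N(g) = 13
H(Q(14, C(G(0)))) + N(O) = -6 + 13 = 7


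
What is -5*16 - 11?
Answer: -91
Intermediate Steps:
-5*16 - 11 = -80 - 11 = -91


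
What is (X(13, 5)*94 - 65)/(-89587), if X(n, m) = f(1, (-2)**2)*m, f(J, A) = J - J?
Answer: 65/89587 ≈ 0.00072555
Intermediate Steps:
f(J, A) = 0
X(n, m) = 0 (X(n, m) = 0*m = 0)
(X(13, 5)*94 - 65)/(-89587) = (0*94 - 65)/(-89587) = (0 - 65)*(-1/89587) = -65*(-1/89587) = 65/89587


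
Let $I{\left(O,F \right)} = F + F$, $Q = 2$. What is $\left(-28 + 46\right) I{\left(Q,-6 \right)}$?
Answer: $-216$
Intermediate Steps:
$I{\left(O,F \right)} = 2 F$
$\left(-28 + 46\right) I{\left(Q,-6 \right)} = \left(-28 + 46\right) 2 \left(-6\right) = 18 \left(-12\right) = -216$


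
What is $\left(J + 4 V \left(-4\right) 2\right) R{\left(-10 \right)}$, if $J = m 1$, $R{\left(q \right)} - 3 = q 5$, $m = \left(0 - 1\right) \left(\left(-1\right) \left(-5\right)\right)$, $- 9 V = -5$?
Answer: $\frac{9635}{9} \approx 1070.6$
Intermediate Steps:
$V = \frac{5}{9}$ ($V = \left(- \frac{1}{9}\right) \left(-5\right) = \frac{5}{9} \approx 0.55556$)
$m = -5$ ($m = \left(-1\right) 5 = -5$)
$R{\left(q \right)} = 3 + 5 q$ ($R{\left(q \right)} = 3 + q 5 = 3 + 5 q$)
$J = -5$ ($J = \left(-5\right) 1 = -5$)
$\left(J + 4 V \left(-4\right) 2\right) R{\left(-10 \right)} = \left(-5 + 4 \cdot \frac{5}{9} \left(-4\right) 2\right) \left(3 + 5 \left(-10\right)\right) = \left(-5 + \frac{20}{9} \left(-4\right) 2\right) \left(3 - 50\right) = \left(-5 - \frac{160}{9}\right) \left(-47\right) = \left(- \frac{205}{9}\right) \left(-47\right) = \frac{9635}{9}$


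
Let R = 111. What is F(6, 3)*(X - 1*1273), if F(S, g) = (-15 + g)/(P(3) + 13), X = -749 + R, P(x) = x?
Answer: 5733/4 ≈ 1433.3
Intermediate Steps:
X = -638 (X = -749 + 111 = -638)
F(S, g) = -15/16 + g/16 (F(S, g) = (-15 + g)/(3 + 13) = (-15 + g)/16 = (-15 + g)*(1/16) = -15/16 + g/16)
F(6, 3)*(X - 1*1273) = (-15/16 + (1/16)*3)*(-638 - 1*1273) = (-15/16 + 3/16)*(-638 - 1273) = -¾*(-1911) = 5733/4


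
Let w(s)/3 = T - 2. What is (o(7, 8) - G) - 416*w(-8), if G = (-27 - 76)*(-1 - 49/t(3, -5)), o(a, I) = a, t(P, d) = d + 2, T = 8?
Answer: -17705/3 ≈ -5901.7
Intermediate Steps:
t(P, d) = 2 + d
w(s) = 18 (w(s) = 3*(8 - 2) = 3*6 = 18)
G = -4738/3 (G = (-27 - 76)*(-1 - 49/(2 - 5)) = -103*(-1 - 49/(-3)) = -103*(-1 - 49*(-⅓)) = -103*(-1 + 49/3) = -103*46/3 = -4738/3 ≈ -1579.3)
(o(7, 8) - G) - 416*w(-8) = (7 - 1*(-4738/3)) - 416*18 = (7 + 4738/3) - 7488 = 4759/3 - 7488 = -17705/3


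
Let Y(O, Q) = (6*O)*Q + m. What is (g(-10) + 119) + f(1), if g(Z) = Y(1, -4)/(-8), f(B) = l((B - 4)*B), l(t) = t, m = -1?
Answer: 953/8 ≈ 119.13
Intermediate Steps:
Y(O, Q) = -1 + 6*O*Q (Y(O, Q) = (6*O)*Q - 1 = 6*O*Q - 1 = -1 + 6*O*Q)
f(B) = B*(-4 + B) (f(B) = (B - 4)*B = (-4 + B)*B = B*(-4 + B))
g(Z) = 25/8 (g(Z) = (-1 + 6*1*(-4))/(-8) = (-1 - 24)*(-⅛) = -25*(-⅛) = 25/8)
(g(-10) + 119) + f(1) = (25/8 + 119) + 1*(-4 + 1) = 977/8 + 1*(-3) = 977/8 - 3 = 953/8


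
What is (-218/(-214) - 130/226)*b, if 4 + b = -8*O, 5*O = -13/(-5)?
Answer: -1093848/302275 ≈ -3.6187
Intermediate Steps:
O = 13/25 (O = (-13/(-5))/5 = (-13*(-⅕))/5 = (⅕)*(13/5) = 13/25 ≈ 0.52000)
b = -204/25 (b = -4 - 8*13/25 = -4 - 104/25 = -204/25 ≈ -8.1600)
(-218/(-214) - 130/226)*b = (-218/(-214) - 130/226)*(-204/25) = (-218*(-1/214) - 130*1/226)*(-204/25) = (109/107 - 65/113)*(-204/25) = (5362/12091)*(-204/25) = -1093848/302275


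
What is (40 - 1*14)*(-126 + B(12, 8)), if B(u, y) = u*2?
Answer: -2652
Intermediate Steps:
B(u, y) = 2*u
(40 - 1*14)*(-126 + B(12, 8)) = (40 - 1*14)*(-126 + 2*12) = (40 - 14)*(-126 + 24) = 26*(-102) = -2652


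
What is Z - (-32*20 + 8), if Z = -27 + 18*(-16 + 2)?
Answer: 353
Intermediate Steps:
Z = -279 (Z = -27 + 18*(-14) = -27 - 252 = -279)
Z - (-32*20 + 8) = -279 - (-32*20 + 8) = -279 - (-640 + 8) = -279 - 1*(-632) = -279 + 632 = 353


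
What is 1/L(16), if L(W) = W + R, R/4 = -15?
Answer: -1/44 ≈ -0.022727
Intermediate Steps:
R = -60 (R = 4*(-15) = -60)
L(W) = -60 + W (L(W) = W - 60 = -60 + W)
1/L(16) = 1/(-60 + 16) = 1/(-44) = -1/44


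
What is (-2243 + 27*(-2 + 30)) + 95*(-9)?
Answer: -2342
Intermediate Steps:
(-2243 + 27*(-2 + 30)) + 95*(-9) = (-2243 + 27*28) - 855 = (-2243 + 756) - 855 = -1487 - 855 = -2342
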